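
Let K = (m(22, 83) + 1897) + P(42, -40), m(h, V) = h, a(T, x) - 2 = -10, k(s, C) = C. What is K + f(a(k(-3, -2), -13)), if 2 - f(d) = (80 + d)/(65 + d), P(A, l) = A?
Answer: 37273/19 ≈ 1961.7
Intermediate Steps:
a(T, x) = -8 (a(T, x) = 2 - 10 = -8)
f(d) = 2 - (80 + d)/(65 + d)
K = 1961 (K = (22 + 1897) + 42 = 1919 + 42 = 1961)
K + f(a(k(-3, -2), -13)) = 1961 + (50 - 8)/(65 - 8) = 1961 + 42/57 = 1961 + (1/57)*42 = 1961 + 14/19 = 37273/19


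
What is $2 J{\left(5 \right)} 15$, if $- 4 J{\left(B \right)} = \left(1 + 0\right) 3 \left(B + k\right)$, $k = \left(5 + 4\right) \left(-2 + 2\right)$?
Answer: $- \frac{225}{2} \approx -112.5$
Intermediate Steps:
$k = 0$ ($k = 9 \cdot 0 = 0$)
$J{\left(B \right)} = - \frac{3 B}{4}$ ($J{\left(B \right)} = - \frac{\left(1 + 0\right) 3 \left(B + 0\right)}{4} = - \frac{1 \cdot 3 B}{4} = - \frac{3 B}{4}$)
$2 J{\left(5 \right)} 15 = 2 \left(\left(- \frac{3}{4}\right) 5\right) 15 = 2 \left(- \frac{15}{4}\right) 15 = \left(- \frac{15}{2}\right) 15 = - \frac{225}{2}$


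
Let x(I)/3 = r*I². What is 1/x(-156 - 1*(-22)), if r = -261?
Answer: -1/14059548 ≈ -7.1126e-8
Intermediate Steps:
x(I) = -783*I² (x(I) = 3*(-261*I²) = -783*I²)
1/x(-156 - 1*(-22)) = 1/(-783*(-156 - 1*(-22))²) = 1/(-783*(-156 + 22)²) = 1/(-783*(-134)²) = 1/(-783*17956) = 1/(-14059548) = -1/14059548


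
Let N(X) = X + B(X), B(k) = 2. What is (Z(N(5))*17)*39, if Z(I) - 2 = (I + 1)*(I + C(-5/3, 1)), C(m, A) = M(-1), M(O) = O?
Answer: 33150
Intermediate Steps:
C(m, A) = -1
N(X) = 2 + X (N(X) = X + 2 = 2 + X)
Z(I) = 2 + (1 + I)*(-1 + I) (Z(I) = 2 + (I + 1)*(I - 1) = 2 + (1 + I)*(-1 + I))
(Z(N(5))*17)*39 = ((1 + (2 + 5)²)*17)*39 = ((1 + 7²)*17)*39 = ((1 + 49)*17)*39 = (50*17)*39 = 850*39 = 33150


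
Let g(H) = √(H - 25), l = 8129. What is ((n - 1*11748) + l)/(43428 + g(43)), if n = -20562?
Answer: -175022078/314331861 + 24181*√2/628663722 ≈ -0.55675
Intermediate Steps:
g(H) = √(-25 + H)
((n - 1*11748) + l)/(43428 + g(43)) = ((-20562 - 1*11748) + 8129)/(43428 + √(-25 + 43)) = ((-20562 - 11748) + 8129)/(43428 + √18) = (-32310 + 8129)/(43428 + 3*√2) = -24181/(43428 + 3*√2)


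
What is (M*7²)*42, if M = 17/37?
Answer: 34986/37 ≈ 945.57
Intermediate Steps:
M = 17/37 (M = 17*(1/37) = 17/37 ≈ 0.45946)
(M*7²)*42 = ((17/37)*7²)*42 = ((17/37)*49)*42 = (833/37)*42 = 34986/37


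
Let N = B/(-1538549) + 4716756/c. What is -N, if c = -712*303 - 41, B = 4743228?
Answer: 8280439735200/331983487573 ≈ 24.942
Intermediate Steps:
c = -215777 (c = -215736 - 41 = -215777)
N = -8280439735200/331983487573 (N = 4743228/(-1538549) + 4716756/(-215777) = 4743228*(-1/1538549) + 4716756*(-1/215777) = -4743228/1538549 - 4716756/215777 = -8280439735200/331983487573 ≈ -24.942)
-N = -1*(-8280439735200/331983487573) = 8280439735200/331983487573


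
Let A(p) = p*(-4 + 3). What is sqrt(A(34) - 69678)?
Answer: 4*I*sqrt(4357) ≈ 264.03*I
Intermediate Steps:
A(p) = -p (A(p) = p*(-1) = -p)
sqrt(A(34) - 69678) = sqrt(-1*34 - 69678) = sqrt(-34 - 69678) = sqrt(-69712) = 4*I*sqrt(4357)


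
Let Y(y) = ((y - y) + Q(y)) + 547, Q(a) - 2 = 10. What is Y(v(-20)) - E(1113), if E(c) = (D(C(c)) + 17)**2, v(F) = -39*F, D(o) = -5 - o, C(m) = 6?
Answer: 523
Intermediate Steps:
Q(a) = 12 (Q(a) = 2 + 10 = 12)
Y(y) = 559 (Y(y) = ((y - y) + 12) + 547 = (0 + 12) + 547 = 12 + 547 = 559)
E(c) = 36 (E(c) = ((-5 - 1*6) + 17)**2 = ((-5 - 6) + 17)**2 = (-11 + 17)**2 = 6**2 = 36)
Y(v(-20)) - E(1113) = 559 - 1*36 = 559 - 36 = 523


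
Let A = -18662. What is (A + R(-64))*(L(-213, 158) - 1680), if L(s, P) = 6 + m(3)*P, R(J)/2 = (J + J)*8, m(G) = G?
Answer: 24852000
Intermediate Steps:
R(J) = 32*J (R(J) = 2*((J + J)*8) = 2*((2*J)*8) = 2*(16*J) = 32*J)
L(s, P) = 6 + 3*P
(A + R(-64))*(L(-213, 158) - 1680) = (-18662 + 32*(-64))*((6 + 3*158) - 1680) = (-18662 - 2048)*((6 + 474) - 1680) = -20710*(480 - 1680) = -20710*(-1200) = 24852000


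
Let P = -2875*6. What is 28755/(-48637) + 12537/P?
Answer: -368595273/279662750 ≈ -1.3180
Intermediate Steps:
P = -17250 (P = -575*30 = -17250)
28755/(-48637) + 12537/P = 28755/(-48637) + 12537/(-17250) = 28755*(-1/48637) + 12537*(-1/17250) = -28755/48637 - 4179/5750 = -368595273/279662750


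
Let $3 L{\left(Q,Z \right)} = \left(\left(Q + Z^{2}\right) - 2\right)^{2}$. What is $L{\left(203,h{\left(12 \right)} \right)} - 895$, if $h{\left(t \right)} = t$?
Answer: $38780$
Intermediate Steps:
$L{\left(Q,Z \right)} = \frac{\left(-2 + Q + Z^{2}\right)^{2}}{3}$ ($L{\left(Q,Z \right)} = \frac{\left(\left(Q + Z^{2}\right) - 2\right)^{2}}{3} = \frac{\left(-2 + Q + Z^{2}\right)^{2}}{3}$)
$L{\left(203,h{\left(12 \right)} \right)} - 895 = \frac{\left(-2 + 203 + 12^{2}\right)^{2}}{3} - 895 = \frac{\left(-2 + 203 + 144\right)^{2}}{3} - 895 = \frac{345^{2}}{3} - 895 = \frac{1}{3} \cdot 119025 - 895 = 39675 - 895 = 38780$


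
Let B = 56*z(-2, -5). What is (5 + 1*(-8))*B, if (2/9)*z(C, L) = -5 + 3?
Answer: 1512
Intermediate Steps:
z(C, L) = -9 (z(C, L) = 9*(-5 + 3)/2 = (9/2)*(-2) = -9)
B = -504 (B = 56*(-9) = -504)
(5 + 1*(-8))*B = (5 + 1*(-8))*(-504) = (5 - 8)*(-504) = -3*(-504) = 1512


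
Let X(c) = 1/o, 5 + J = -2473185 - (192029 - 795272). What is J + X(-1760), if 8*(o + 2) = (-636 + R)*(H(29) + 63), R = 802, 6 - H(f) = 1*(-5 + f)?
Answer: -6969292465/3727 ≈ -1.8699e+6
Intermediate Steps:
H(f) = 11 - f (H(f) = 6 - (-5 + f) = 6 + (5 - f) = 11 - f)
o = 3727/4 (o = -2 + ((-636 + 802)*((11 - 1*29) + 63))/8 = -2 + (166*((11 - 29) + 63))/8 = -2 + (166*(-18 + 63))/8 = -2 + (166*45)/8 = -2 + (1/8)*7470 = -2 + 3735/4 = 3727/4 ≈ 931.75)
J = -1869947 (J = -5 + (-2473185 - (192029 - 795272)) = -5 + (-2473185 - 1*(-603243)) = -5 + (-2473185 + 603243) = -5 - 1869942 = -1869947)
X(c) = 4/3727 (X(c) = 1/(3727/4) = 4/3727)
J + X(-1760) = -1869947 + 4/3727 = -6969292465/3727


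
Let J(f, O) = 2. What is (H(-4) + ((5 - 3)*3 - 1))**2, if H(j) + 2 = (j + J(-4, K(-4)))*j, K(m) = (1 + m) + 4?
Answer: 121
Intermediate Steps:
K(m) = 5 + m
H(j) = -2 + j*(2 + j) (H(j) = -2 + (j + 2)*j = -2 + (2 + j)*j = -2 + j*(2 + j))
(H(-4) + ((5 - 3)*3 - 1))**2 = ((-2 + (-4)**2 + 2*(-4)) + ((5 - 3)*3 - 1))**2 = ((-2 + 16 - 8) + (2*3 - 1))**2 = (6 + (6 - 1))**2 = (6 + 5)**2 = 11**2 = 121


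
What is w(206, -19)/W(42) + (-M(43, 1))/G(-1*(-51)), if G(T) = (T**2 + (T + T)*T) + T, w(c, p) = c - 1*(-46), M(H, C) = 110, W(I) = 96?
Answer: 7457/2856 ≈ 2.6110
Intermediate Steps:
w(c, p) = 46 + c (w(c, p) = c + 46 = 46 + c)
G(T) = T + 3*T**2 (G(T) = (T**2 + (2*T)*T) + T = (T**2 + 2*T**2) + T = 3*T**2 + T = T + 3*T**2)
w(206, -19)/W(42) + (-M(43, 1))/G(-1*(-51)) = (46 + 206)/96 + (-1*110)/(((-1*(-51))*(1 + 3*(-1*(-51))))) = 252*(1/96) - 110*1/(51*(1 + 3*51)) = 21/8 - 110*1/(51*(1 + 153)) = 21/8 - 110/(51*154) = 21/8 - 110/7854 = 21/8 - 110*1/7854 = 21/8 - 5/357 = 7457/2856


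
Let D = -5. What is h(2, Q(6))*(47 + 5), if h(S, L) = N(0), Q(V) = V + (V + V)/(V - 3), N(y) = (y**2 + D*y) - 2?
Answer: -104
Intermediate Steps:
N(y) = -2 + y**2 - 5*y (N(y) = (y**2 - 5*y) - 2 = -2 + y**2 - 5*y)
Q(V) = V + 2*V/(-3 + V) (Q(V) = V + (2*V)/(-3 + V) = V + 2*V/(-3 + V))
h(S, L) = -2 (h(S, L) = -2 + 0**2 - 5*0 = -2 + 0 + 0 = -2)
h(2, Q(6))*(47 + 5) = -2*(47 + 5) = -2*52 = -104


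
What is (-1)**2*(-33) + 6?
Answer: -27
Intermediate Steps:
(-1)**2*(-33) + 6 = 1*(-33) + 6 = -33 + 6 = -27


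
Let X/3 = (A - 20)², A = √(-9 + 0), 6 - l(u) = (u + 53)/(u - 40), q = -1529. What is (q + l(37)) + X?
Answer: -320 - 360*I ≈ -320.0 - 360.0*I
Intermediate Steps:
l(u) = 6 - (53 + u)/(-40 + u) (l(u) = 6 - (u + 53)/(u - 40) = 6 - (53 + u)/(-40 + u))
A = 3*I (A = √(-9) = 3*I ≈ 3.0*I)
X = 3*(-20 + 3*I)² (X = 3*(3*I - 20)² = 3*(-20 + 3*I)² ≈ 1173.0 - 360.0*I)
(q + l(37)) + X = (-1529 + (-293 + 5*37)/(-40 + 37)) + (1173 - 360*I) = (-1529 + (-293 + 185)/(-3)) + (1173 - 360*I) = (-1529 - ⅓*(-108)) + (1173 - 360*I) = (-1529 + 36) + (1173 - 360*I) = -1493 + (1173 - 360*I) = -320 - 360*I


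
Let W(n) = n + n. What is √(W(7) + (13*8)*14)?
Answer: 7*√30 ≈ 38.341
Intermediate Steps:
W(n) = 2*n
√(W(7) + (13*8)*14) = √(2*7 + (13*8)*14) = √(14 + 104*14) = √(14 + 1456) = √1470 = 7*√30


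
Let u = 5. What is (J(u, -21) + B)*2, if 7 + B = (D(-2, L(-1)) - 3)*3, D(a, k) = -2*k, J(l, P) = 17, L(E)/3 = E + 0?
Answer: 38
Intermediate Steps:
L(E) = 3*E (L(E) = 3*(E + 0) = 3*E)
B = 2 (B = -7 + (-6*(-1) - 3)*3 = -7 + (-2*(-3) - 3)*3 = -7 + (6 - 3)*3 = -7 + 3*3 = -7 + 9 = 2)
(J(u, -21) + B)*2 = (17 + 2)*2 = 19*2 = 38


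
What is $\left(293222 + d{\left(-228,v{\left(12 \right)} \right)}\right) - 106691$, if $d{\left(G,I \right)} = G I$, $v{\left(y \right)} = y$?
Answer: $183795$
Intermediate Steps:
$\left(293222 + d{\left(-228,v{\left(12 \right)} \right)}\right) - 106691 = \left(293222 - 2736\right) - 106691 = 290486 - 106691 = 183795$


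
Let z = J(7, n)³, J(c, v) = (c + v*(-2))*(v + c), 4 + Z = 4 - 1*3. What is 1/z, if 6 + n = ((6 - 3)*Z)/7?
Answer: -117649/27543608 ≈ -0.0042714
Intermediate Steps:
Z = -3 (Z = -4 + (4 - 1*3) = -4 + (4 - 3) = -4 + 1 = -3)
n = -51/7 (n = -6 + ((6 - 3)*(-3))/7 = -6 + (3*(-3))*(⅐) = -6 - 9*⅐ = -6 - 9/7 = -51/7 ≈ -7.2857)
J(c, v) = (c + v)*(c - 2*v) (J(c, v) = (c - 2*v)*(c + v) = (c + v)*(c - 2*v))
z = -27543608/117649 (z = (7² - 2*(-51/7)² - 1*7*(-51/7))³ = (49 - 2*2601/49 + 51)³ = (49 - 5202/49 + 51)³ = (-302/49)³ = -27543608/117649 ≈ -234.12)
1/z = 1/(-27543608/117649) = -117649/27543608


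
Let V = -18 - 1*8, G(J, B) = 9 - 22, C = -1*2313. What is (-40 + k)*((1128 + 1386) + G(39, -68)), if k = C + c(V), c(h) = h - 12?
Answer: -5979891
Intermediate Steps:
C = -2313
G(J, B) = -13
V = -26 (V = -18 - 8 = -26)
c(h) = -12 + h
k = -2351 (k = -2313 + (-12 - 26) = -2313 - 38 = -2351)
(-40 + k)*((1128 + 1386) + G(39, -68)) = (-40 - 2351)*((1128 + 1386) - 13) = -2391*(2514 - 13) = -2391*2501 = -5979891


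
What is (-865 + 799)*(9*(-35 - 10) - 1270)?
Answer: 110550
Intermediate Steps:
(-865 + 799)*(9*(-35 - 10) - 1270) = -66*(9*(-45) - 1270) = -66*(-405 - 1270) = -66*(-1675) = 110550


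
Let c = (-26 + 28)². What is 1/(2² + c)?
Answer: ⅛ ≈ 0.12500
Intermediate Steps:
c = 4 (c = 2² = 4)
1/(2² + c) = 1/(2² + 4) = 1/(4 + 4) = 1/8 = ⅛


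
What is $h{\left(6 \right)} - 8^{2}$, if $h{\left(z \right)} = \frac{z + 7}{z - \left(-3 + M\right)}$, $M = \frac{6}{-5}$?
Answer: $- \frac{3199}{51} \approx -62.725$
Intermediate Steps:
$M = - \frac{6}{5}$ ($M = 6 \left(- \frac{1}{5}\right) = - \frac{6}{5} \approx -1.2$)
$h{\left(z \right)} = \frac{7 + z}{\frac{21}{5} + z}$ ($h{\left(z \right)} = \frac{z + 7}{z + \left(3 - - \frac{6}{5}\right)} = \frac{7 + z}{z + \left(3 + \frac{6}{5}\right)} = \frac{7 + z}{z + \frac{21}{5}} = \frac{7 + z}{\frac{21}{5} + z}$)
$h{\left(6 \right)} - 8^{2} = \frac{5 \left(7 + 6\right)}{21 + 5 \cdot 6} - 8^{2} = 5 \frac{1}{21 + 30} \cdot 13 - 64 = 5 \cdot \frac{1}{51} \cdot 13 - 64 = \frac{65}{51} - 64 = - \frac{3199}{51}$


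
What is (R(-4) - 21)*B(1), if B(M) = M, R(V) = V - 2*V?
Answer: -17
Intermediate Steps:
R(V) = -V
(R(-4) - 21)*B(1) = (-1*(-4) - 21)*1 = (4 - 21)*1 = -17*1 = -17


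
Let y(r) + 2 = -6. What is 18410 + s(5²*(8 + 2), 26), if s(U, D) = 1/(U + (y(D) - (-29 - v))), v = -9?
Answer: 4823421/262 ≈ 18410.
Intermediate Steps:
y(r) = -8 (y(r) = -2 - 6 = -8)
s(U, D) = 1/(12 + U) (s(U, D) = 1/(U + (-8 - (-29 - 1*(-9)))) = 1/(U + (-8 - (-29 + 9))) = 1/(U + (-8 - 1*(-20))) = 1/(U + (-8 + 20)) = 1/(U + 12) = 1/(12 + U))
18410 + s(5²*(8 + 2), 26) = 18410 + 1/(12 + 5²*(8 + 2)) = 18410 + 1/(12 + 25*10) = 18410 + 1/(12 + 250) = 18410 + 1/262 = 4823421/262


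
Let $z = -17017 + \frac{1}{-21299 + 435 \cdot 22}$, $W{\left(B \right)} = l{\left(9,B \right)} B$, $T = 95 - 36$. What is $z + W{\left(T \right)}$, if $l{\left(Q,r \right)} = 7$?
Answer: $- \frac{194748317}{11729} \approx -16604.0$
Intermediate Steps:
$T = 59$
$W{\left(B \right)} = 7 B$
$z = - \frac{199592394}{11729}$ ($z = -17017 + \frac{1}{-21299 + 9570} = -17017 + \frac{1}{-11729} = -17017 - \frac{1}{11729} = - \frac{199592394}{11729} \approx -17017.0$)
$z + W{\left(T \right)} = - \frac{199592394}{11729} + 7 \cdot 59 = - \frac{199592394}{11729} + 413 = - \frac{194748317}{11729}$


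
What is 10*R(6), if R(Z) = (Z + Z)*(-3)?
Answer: -360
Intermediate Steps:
R(Z) = -6*Z (R(Z) = (2*Z)*(-3) = -6*Z)
10*R(6) = 10*(-6*6) = 10*(-36) = -360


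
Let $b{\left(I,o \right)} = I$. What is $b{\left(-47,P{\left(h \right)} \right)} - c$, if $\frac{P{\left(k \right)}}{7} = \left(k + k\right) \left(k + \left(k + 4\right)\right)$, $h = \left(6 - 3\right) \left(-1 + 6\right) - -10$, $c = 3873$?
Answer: $-3920$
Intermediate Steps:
$h = 25$ ($h = 3 \cdot 5 + 10 = 15 + 10 = 25$)
$P{\left(k \right)} = 14 k \left(4 + 2 k\right)$ ($P{\left(k \right)} = 7 \left(k + k\right) \left(k + \left(k + 4\right)\right) = 7 \cdot 2 k \left(k + \left(4 + k\right)\right) = 7 \cdot 2 k \left(4 + 2 k\right) = 14 k \left(4 + 2 k\right)$)
$b{\left(-47,P{\left(h \right)} \right)} - c = -47 - 3873 = -3920$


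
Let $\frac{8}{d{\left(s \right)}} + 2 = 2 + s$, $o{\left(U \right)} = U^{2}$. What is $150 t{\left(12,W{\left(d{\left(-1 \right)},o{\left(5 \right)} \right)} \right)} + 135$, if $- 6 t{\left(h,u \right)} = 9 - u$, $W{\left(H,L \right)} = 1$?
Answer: $-65$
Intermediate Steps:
$d{\left(s \right)} = \frac{8}{s}$ ($d{\left(s \right)} = \frac{8}{-2 + \left(2 + s\right)} = \frac{8}{s}$)
$t{\left(h,u \right)} = - \frac{3}{2} + \frac{u}{6}$ ($t{\left(h,u \right)} = - \frac{9 - u}{6} = - \frac{3}{2} + \frac{u}{6}$)
$150 t{\left(12,W{\left(d{\left(-1 \right)},o{\left(5 \right)} \right)} \right)} + 135 = 150 \left(- \frac{3}{2} + \frac{1}{6} \cdot 1\right) + 135 = 150 \left(- \frac{3}{2} + \frac{1}{6}\right) + 135 = 150 \left(- \frac{4}{3}\right) + 135 = -200 + 135 = -65$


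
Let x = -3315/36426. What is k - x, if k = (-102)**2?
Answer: 9717421/934 ≈ 10404.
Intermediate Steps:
x = -85/934 (x = -3315*1/36426 = -85/934 ≈ -0.091006)
k = 10404
k - x = 10404 - 1*(-85/934) = 10404 + 85/934 = 9717421/934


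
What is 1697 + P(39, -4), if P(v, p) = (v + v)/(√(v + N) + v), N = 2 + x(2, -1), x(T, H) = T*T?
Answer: 139323/82 - 13*√5/82 ≈ 1698.7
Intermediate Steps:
x(T, H) = T²
N = 6 (N = 2 + 2² = 2 + 4 = 6)
P(v, p) = 2*v/(v + √(6 + v)) (P(v, p) = (v + v)/(√(v + 6) + v) = (2*v)/(√(6 + v) + v) = (2*v)/(v + √(6 + v)) = 2*v/(v + √(6 + v)))
1697 + P(39, -4) = 1697 + 2*39/(39 + √(6 + 39)) = 1697 + 2*39/(39 + √45) = 1697 + 2*39/(39 + 3*√5) = 1697 + 78/(39 + 3*√5)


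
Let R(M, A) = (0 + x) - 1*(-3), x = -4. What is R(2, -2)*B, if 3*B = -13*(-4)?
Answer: -52/3 ≈ -17.333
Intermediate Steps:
R(M, A) = -1 (R(M, A) = (0 - 4) - 1*(-3) = -4 + 3 = -1)
B = 52/3 (B = (-13*(-4))/3 = (⅓)*52 = 52/3 ≈ 17.333)
R(2, -2)*B = -1*52/3 = -52/3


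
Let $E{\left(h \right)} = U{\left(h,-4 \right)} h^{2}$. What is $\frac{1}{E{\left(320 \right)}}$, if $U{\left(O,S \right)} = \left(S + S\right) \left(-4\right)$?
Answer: $\frac{1}{3276800} \approx 3.0518 \cdot 10^{-7}$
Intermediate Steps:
$U{\left(O,S \right)} = - 8 S$ ($U{\left(O,S \right)} = 2 S \left(-4\right) = - 8 S$)
$E{\left(h \right)} = 32 h^{2}$ ($E{\left(h \right)} = \left(-8\right) \left(-4\right) h^{2} = 32 h^{2}$)
$\frac{1}{E{\left(320 \right)}} = \frac{1}{32 \cdot 320^{2}} = \frac{1}{32 \cdot 102400} = \frac{1}{3276800}$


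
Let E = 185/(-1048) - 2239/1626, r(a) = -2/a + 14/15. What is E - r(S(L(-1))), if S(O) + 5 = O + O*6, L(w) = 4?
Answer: -78383017/32660920 ≈ -2.3999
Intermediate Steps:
S(O) = -5 + 7*O (S(O) = -5 + (O + O*6) = -5 + (O + 6*O) = -5 + 7*O)
r(a) = 14/15 - 2/a (r(a) = -2/a + 14*(1/15) = -2/a + 14/15 = 14/15 - 2/a)
E = -1323641/852024 (E = 185*(-1/1048) - 2239*1/1626 = -185/1048 - 2239/1626 = -1323641/852024 ≈ -1.5535)
E - r(S(L(-1))) = -1323641/852024 - (14/15 - 2/(-5 + 7*4)) = -1323641/852024 - (14/15 - 2/(-5 + 28)) = -1323641/852024 - (14/15 - 2/23) = -1323641/852024 - 1*292/345 = -1323641/852024 - 292/345 = -78383017/32660920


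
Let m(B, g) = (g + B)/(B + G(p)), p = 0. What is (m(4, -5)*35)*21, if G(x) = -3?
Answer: -735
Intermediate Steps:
m(B, g) = (B + g)/(-3 + B) (m(B, g) = (g + B)/(B - 3) = (B + g)/(-3 + B))
(m(4, -5)*35)*21 = (((4 - 5)/(-3 + 4))*35)*21 = ((-1/1)*35)*21 = ((1*(-1))*35)*21 = -1*35*21 = -35*21 = -735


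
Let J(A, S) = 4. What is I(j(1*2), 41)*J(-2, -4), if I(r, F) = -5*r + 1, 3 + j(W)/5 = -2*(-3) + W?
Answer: -496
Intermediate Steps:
j(W) = 15 + 5*W (j(W) = -15 + 5*(-2*(-3) + W) = -15 + 5*(6 + W) = -15 + (30 + 5*W) = 15 + 5*W)
I(r, F) = 1 - 5*r
I(j(1*2), 41)*J(-2, -4) = (1 - 5*(15 + 5*(1*2)))*4 = (1 - 5*(15 + 5*2))*4 = (1 - 5*(15 + 10))*4 = (1 - 5*25)*4 = (1 - 125)*4 = -124*4 = -496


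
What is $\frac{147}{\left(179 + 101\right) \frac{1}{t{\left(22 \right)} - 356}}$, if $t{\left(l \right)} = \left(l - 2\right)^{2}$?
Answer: $\frac{231}{10} \approx 23.1$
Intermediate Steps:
$t{\left(l \right)} = \left(-2 + l\right)^{2}$
$\frac{147}{\left(179 + 101\right) \frac{1}{t{\left(22 \right)} - 356}} = \frac{147}{\left(179 + 101\right) \frac{1}{\left(-2 + 22\right)^{2} - 356}} = \frac{147}{280 \frac{1}{20^{2} - 356}} = \frac{147}{280 \frac{1}{400 - 356}} = \frac{147}{280 \cdot \frac{1}{44}} = \frac{147}{\frac{70}{11}} = 147 \cdot \frac{11}{70} = \frac{231}{10}$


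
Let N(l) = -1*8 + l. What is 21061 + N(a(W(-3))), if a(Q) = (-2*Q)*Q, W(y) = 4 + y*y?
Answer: 20715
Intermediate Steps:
W(y) = 4 + y²
a(Q) = -2*Q²
N(l) = -8 + l
21061 + N(a(W(-3))) = 21061 + (-8 - 2*(4 + (-3)²)²) = 21061 + (-8 - 2*(4 + 9)²) = 21061 + (-8 - 2*13²) = 21061 + (-8 - 2*169) = 21061 + (-8 - 338) = 21061 - 346 = 20715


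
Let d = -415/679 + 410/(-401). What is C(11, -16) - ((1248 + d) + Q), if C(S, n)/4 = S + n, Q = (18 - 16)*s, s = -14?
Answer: -337181155/272279 ≈ -1238.4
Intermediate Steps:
d = -444805/272279 (d = -415*1/679 + 410*(-1/401) = -415/679 - 410/401 = -444805/272279 ≈ -1.6336)
Q = -28 (Q = (18 - 16)*(-14) = 2*(-14) = -28)
C(S, n) = 4*S + 4*n (C(S, n) = 4*(S + n) = 4*S + 4*n)
C(11, -16) - ((1248 + d) + Q) = (4*11 + 4*(-16)) - ((1248 - 444805/272279) - 28) = (44 - 64) - (339359387/272279 - 28) = -20 - 1*331735575/272279 = -20 - 331735575/272279 = -337181155/272279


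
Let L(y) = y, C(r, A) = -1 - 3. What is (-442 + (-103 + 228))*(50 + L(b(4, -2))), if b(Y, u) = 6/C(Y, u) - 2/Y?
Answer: -15216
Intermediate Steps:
C(r, A) = -4
b(Y, u) = -3/2 - 2/Y (b(Y, u) = 6/(-4) - 2/Y = 6*(-¼) - 2/Y = -3/2 - 2/Y)
(-442 + (-103 + 228))*(50 + L(b(4, -2))) = (-442 + (-103 + 228))*(50 + (-3/2 - 2/4)) = (-442 + 125)*(50 + (-3/2 - 2*¼)) = -317*(50 + (-3/2 - ½)) = -317*(50 - 2) = -317*48 = -15216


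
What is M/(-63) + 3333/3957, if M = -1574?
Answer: 2146099/83097 ≈ 25.826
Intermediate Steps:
M/(-63) + 3333/3957 = -1574/(-63) + 3333/3957 = -1574*(-1/63) + 3333*(1/3957) = 1574/63 + 1111/1319 = 2146099/83097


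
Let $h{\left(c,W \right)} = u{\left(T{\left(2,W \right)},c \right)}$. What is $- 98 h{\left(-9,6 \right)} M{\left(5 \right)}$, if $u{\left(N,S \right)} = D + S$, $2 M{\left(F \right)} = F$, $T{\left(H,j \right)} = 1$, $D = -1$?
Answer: $2450$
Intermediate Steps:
$M{\left(F \right)} = \frac{F}{2}$
$u{\left(N,S \right)} = -1 + S$
$h{\left(c,W \right)} = -1 + c$
$- 98 h{\left(-9,6 \right)} M{\left(5 \right)} = - 98 \left(-1 - 9\right) \frac{1}{2} \cdot 5 = \left(-98\right) \left(-10\right) \frac{5}{2} = 980 \cdot \frac{5}{2} = 2450$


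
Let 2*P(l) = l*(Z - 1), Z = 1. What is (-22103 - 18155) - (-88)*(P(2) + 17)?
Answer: -38762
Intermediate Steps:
P(l) = 0 (P(l) = (l*(1 - 1))/2 = (l*0)/2 = (1/2)*0 = 0)
(-22103 - 18155) - (-88)*(P(2) + 17) = (-22103 - 18155) - (-88)*(0 + 17) = -40258 - (-88)*17 = -40258 - 1*(-1496) = -40258 + 1496 = -38762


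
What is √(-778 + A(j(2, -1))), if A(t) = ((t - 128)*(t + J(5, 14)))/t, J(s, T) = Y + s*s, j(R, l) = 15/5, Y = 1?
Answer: I*√17877/3 ≈ 44.568*I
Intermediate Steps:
j(R, l) = 3 (j(R, l) = 15*(⅕) = 3)
J(s, T) = 1 + s² (J(s, T) = 1 + s*s = 1 + s²)
A(t) = (-128 + t)*(26 + t)/t (A(t) = ((t - 128)*(t + (1 + 5²)))/t = ((-128 + t)*(t + (1 + 25)))/t = ((-128 + t)*(t + 26))/t = ((-128 + t)*(26 + t))/t = (-128 + t)*(26 + t)/t)
√(-778 + A(j(2, -1))) = √(-778 + (-102 + 3 - 3328/3)) = √(-778 - 3625/3) = √(-5959/3) = I*√17877/3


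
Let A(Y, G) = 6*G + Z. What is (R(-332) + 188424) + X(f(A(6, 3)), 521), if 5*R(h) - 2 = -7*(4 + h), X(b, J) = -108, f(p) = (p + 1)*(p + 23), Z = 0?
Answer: 943878/5 ≈ 1.8878e+5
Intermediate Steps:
A(Y, G) = 6*G (A(Y, G) = 6*G + 0 = 6*G)
f(p) = (1 + p)*(23 + p)
R(h) = -26/5 - 7*h/5 (R(h) = 2/5 + (-7*(4 + h))/5 = 2/5 + (-28 - 7*h)/5 = 2/5 + (-28/5 - 7*h/5) = -26/5 - 7*h/5)
(R(-332) + 188424) + X(f(A(6, 3)), 521) = ((-26/5 - 7/5*(-332)) + 188424) - 108 = ((-26/5 + 2324/5) + 188424) - 108 = (2298/5 + 188424) - 108 = 944418/5 - 108 = 943878/5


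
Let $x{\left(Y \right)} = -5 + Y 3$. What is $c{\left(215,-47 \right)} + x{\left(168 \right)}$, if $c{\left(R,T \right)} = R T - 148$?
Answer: $-9754$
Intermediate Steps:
$c{\left(R,T \right)} = -148 + R T$ ($c{\left(R,T \right)} = R T - 148 = -148 + R T$)
$x{\left(Y \right)} = -5 + 3 Y$
$c{\left(215,-47 \right)} + x{\left(168 \right)} = \left(-148 + 215 \left(-47\right)\right) + \left(-5 + 3 \cdot 168\right) = \left(-148 - 10105\right) + \left(-5 + 504\right) = -10253 + 499 = -9754$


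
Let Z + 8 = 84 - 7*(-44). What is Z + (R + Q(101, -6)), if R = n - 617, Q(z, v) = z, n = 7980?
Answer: 7848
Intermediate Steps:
R = 7363 (R = 7980 - 617 = 7363)
Z = 384 (Z = -8 + (84 - 7*(-44)) = -8 + (84 + 308) = -8 + 392 = 384)
Z + (R + Q(101, -6)) = 384 + (7363 + 101) = 384 + 7464 = 7848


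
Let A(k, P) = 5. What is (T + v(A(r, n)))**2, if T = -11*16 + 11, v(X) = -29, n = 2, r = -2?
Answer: 37636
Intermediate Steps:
T = -165 (T = -176 + 11 = -165)
(T + v(A(r, n)))**2 = (-165 - 29)**2 = (-194)**2 = 37636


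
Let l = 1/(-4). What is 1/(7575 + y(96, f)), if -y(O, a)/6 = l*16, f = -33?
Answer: 1/7599 ≈ 0.00013160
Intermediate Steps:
l = -¼ (l = 1*(-¼) = -¼ ≈ -0.25000)
y(O, a) = 24 (y(O, a) = -(-3)*16/2 = -6*(-4) = 24)
1/(7575 + y(96, f)) = 1/(7575 + 24) = 1/7599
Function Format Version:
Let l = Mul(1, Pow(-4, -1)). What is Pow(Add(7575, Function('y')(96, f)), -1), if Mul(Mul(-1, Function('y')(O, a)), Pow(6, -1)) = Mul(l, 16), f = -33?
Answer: Rational(1, 7599) ≈ 0.00013160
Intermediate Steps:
l = Rational(-1, 4) (l = Mul(1, Rational(-1, 4)) = Rational(-1, 4) ≈ -0.25000)
Function('y')(O, a) = 24 (Function('y')(O, a) = Mul(-6, Mul(Rational(-1, 4), 16)) = Mul(-6, -4) = 24)
Pow(Add(7575, Function('y')(96, f)), -1) = Pow(Add(7575, 24), -1) = Pow(7599, -1) = Rational(1, 7599)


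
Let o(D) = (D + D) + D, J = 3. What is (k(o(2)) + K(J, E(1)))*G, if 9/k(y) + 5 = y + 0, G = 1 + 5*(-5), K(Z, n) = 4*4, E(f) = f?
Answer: -600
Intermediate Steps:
o(D) = 3*D (o(D) = 2*D + D = 3*D)
K(Z, n) = 16
G = -24 (G = 1 - 25 = -24)
k(y) = 9/(-5 + y) (k(y) = 9/(-5 + (y + 0)) = 9/(-5 + y))
(k(o(2)) + K(J, E(1)))*G = (9/(-5 + 3*2) + 16)*(-24) = (9/(-5 + 6) + 16)*(-24) = (9/1 + 16)*(-24) = (9*1 + 16)*(-24) = (9 + 16)*(-24) = 25*(-24) = -600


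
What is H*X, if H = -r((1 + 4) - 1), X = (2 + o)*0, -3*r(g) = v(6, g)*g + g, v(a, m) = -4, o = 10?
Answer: 0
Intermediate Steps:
r(g) = g (r(g) = -(-4*g + g)/3 = -(-1)*g = g)
X = 0 (X = (2 + 10)*0 = 12*0 = 0)
H = -4 (H = -((1 + 4) - 1) = -(5 - 1) = -1*4 = -4)
H*X = -4*0 = 0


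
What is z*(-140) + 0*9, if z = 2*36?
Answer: -10080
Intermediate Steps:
z = 72
z*(-140) + 0*9 = 72*(-140) + 0*9 = -10080 + 0 = -10080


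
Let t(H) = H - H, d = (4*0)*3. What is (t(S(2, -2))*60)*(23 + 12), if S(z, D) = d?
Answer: 0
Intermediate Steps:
d = 0 (d = 0*3 = 0)
S(z, D) = 0
t(H) = 0
(t(S(2, -2))*60)*(23 + 12) = (0*60)*(23 + 12) = 0*35 = 0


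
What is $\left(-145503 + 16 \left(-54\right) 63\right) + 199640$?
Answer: $-295$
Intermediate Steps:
$\left(-145503 + 16 \left(-54\right) 63\right) + 199640 = \left(-145503 - 54432\right) + 199640 = -199935 + 199640 = -295$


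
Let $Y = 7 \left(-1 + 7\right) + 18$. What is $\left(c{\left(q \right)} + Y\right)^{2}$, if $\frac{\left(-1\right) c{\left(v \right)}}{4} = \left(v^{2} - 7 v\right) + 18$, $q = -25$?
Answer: $10316944$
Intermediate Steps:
$c{\left(v \right)} = -72 - 4 v^{2} + 28 v$ ($c{\left(v \right)} = - 4 \left(\left(v^{2} - 7 v\right) + 18\right) = - 4 \left(18 + v^{2} - 7 v\right) = -72 - 4 v^{2} + 28 v$)
$Y = 60$ ($Y = 7 \cdot 6 + 18 = 42 + 18 = 60$)
$\left(c{\left(q \right)} + Y\right)^{2} = \left(\left(-72 - 4 \left(-25\right)^{2} + 28 \left(-25\right)\right) + 60\right)^{2} = \left(\left(-72 - 2500 - 700\right) + 60\right)^{2} = \left(-3272 + 60\right)^{2} = \left(-3212\right)^{2} = 10316944$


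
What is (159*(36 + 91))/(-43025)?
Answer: -20193/43025 ≈ -0.46933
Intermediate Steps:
(159*(36 + 91))/(-43025) = (159*127)*(-1/43025) = 20193*(-1/43025) = -20193/43025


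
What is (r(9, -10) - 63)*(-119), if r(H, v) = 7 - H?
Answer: 7735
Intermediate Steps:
(r(9, -10) - 63)*(-119) = ((7 - 1*9) - 63)*(-119) = ((7 - 9) - 63)*(-119) = (-2 - 63)*(-119) = -65*(-119) = 7735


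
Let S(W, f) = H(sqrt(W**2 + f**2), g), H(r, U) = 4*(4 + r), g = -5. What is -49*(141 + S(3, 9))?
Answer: -7693 - 588*sqrt(10) ≈ -9552.4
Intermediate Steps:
H(r, U) = 16 + 4*r
S(W, f) = 16 + 4*sqrt(W**2 + f**2)
-49*(141 + S(3, 9)) = -49*(141 + (16 + 4*sqrt(3**2 + 9**2))) = -49*(141 + (16 + 4*sqrt(9 + 81))) = -49*(141 + (16 + 4*sqrt(90))) = -49*(141 + (16 + 4*(3*sqrt(10)))) = -49*(141 + (16 + 12*sqrt(10))) = -49*(157 + 12*sqrt(10)) = -7693 - 588*sqrt(10)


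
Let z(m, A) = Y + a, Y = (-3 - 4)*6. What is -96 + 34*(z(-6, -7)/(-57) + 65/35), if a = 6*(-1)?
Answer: -562/133 ≈ -4.2256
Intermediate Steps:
a = -6
Y = -42 (Y = -7*6 = -42)
z(m, A) = -48 (z(m, A) = -42 - 6 = -48)
-96 + 34*(z(-6, -7)/(-57) + 65/35) = -96 + 34*(-48/(-57) + 65/35) = -96 + 34*(-48*(-1/57) + 65*(1/35)) = -96 + 34*(16/19 + 13/7) = -96 + 34*(359/133) = -96 + 12206/133 = -562/133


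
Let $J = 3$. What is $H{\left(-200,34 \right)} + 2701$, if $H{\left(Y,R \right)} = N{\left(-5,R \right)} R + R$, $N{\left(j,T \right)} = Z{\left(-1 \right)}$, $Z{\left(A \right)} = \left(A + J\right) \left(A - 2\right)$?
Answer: $2531$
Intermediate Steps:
$Z{\left(A \right)} = \left(-2 + A\right) \left(3 + A\right)$ ($Z{\left(A \right)} = \left(A + 3\right) \left(A - 2\right) = \left(3 + A\right) \left(-2 + A\right) = \left(-2 + A\right) \left(3 + A\right)$)
$N{\left(j,T \right)} = -6$ ($N{\left(j,T \right)} = -6 - 1 + \left(-1\right)^{2} = -6 - 1 + 1 = -6$)
$H{\left(Y,R \right)} = - 5 R$ ($H{\left(Y,R \right)} = - 6 R + R = - 5 R$)
$H{\left(-200,34 \right)} + 2701 = \left(-5\right) 34 + 2701 = -170 + 2701 = 2531$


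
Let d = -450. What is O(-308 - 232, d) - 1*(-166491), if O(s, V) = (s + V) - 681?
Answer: 164820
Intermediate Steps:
O(s, V) = -681 + V + s (O(s, V) = (V + s) - 681 = -681 + V + s)
O(-308 - 232, d) - 1*(-166491) = (-681 - 450 + (-308 - 232)) - 1*(-166491) = (-681 - 450 - 540) + 166491 = -1671 + 166491 = 164820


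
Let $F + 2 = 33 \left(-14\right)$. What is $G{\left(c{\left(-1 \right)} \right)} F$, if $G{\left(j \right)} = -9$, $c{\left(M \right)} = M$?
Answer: $4176$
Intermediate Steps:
$F = -464$ ($F = -2 + 33 \left(-14\right) = -2 - 462 = -464$)
$G{\left(c{\left(-1 \right)} \right)} F = \left(-9\right) \left(-464\right) = 4176$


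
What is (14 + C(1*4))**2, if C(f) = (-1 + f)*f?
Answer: 676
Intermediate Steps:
C(f) = f*(-1 + f)
(14 + C(1*4))**2 = (14 + (1*4)*(-1 + 1*4))**2 = (14 + 4*(-1 + 4))**2 = (14 + 4*3)**2 = (14 + 12)**2 = 26**2 = 676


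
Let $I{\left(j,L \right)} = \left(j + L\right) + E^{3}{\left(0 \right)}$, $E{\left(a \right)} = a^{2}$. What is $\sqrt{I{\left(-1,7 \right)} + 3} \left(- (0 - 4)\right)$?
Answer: $12$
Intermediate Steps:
$I{\left(j,L \right)} = L + j$ ($I{\left(j,L \right)} = \left(j + L\right) + \left(0^{2}\right)^{3} = \left(L + j\right) + 0^{3} = \left(L + j\right) + 0 = L + j$)
$\sqrt{I{\left(-1,7 \right)} + 3} \left(- (0 - 4)\right) = \sqrt{\left(7 - 1\right) + 3} \left(- (0 - 4)\right) = \sqrt{6 + 3} \left(\left(-1\right) \left(-4\right)\right) = \sqrt{9} \cdot 4 = 3 \cdot 4 = 12$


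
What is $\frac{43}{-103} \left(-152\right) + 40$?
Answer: $\frac{10656}{103} \approx 103.46$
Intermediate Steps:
$\frac{43}{-103} \left(-152\right) + 40 = 43 \left(- \frac{1}{103}\right) \left(-152\right) + 40 = \left(- \frac{43}{103}\right) \left(-152\right) + 40 = \frac{6536}{103} + 40 = \frac{10656}{103}$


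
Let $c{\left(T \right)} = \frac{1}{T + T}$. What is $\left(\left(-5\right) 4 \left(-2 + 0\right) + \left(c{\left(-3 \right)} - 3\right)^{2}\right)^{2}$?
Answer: $\frac{3243601}{1296} \approx 2502.8$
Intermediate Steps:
$c{\left(T \right)} = \frac{1}{2 T}$
$\left(\left(-5\right) 4 \left(-2 + 0\right) + \left(c{\left(-3 \right)} - 3\right)^{2}\right)^{2} = \left(\left(-5\right) 4 \left(-2 + 0\right) + \left(\frac{1}{2 \left(-3\right)} - 3\right)^{2}\right)^{2} = \left(\left(-20\right) \left(-2\right) + \left(\frac{1}{2} \left(- \frac{1}{3}\right) - 3\right)^{2}\right)^{2} = \left(40 + \left(- \frac{1}{6} - 3\right)^{2}\right)^{2} = \left(40 + \left(- \frac{19}{6}\right)^{2}\right)^{2} = \left(40 + \frac{361}{36}\right)^{2} = \left(\frac{1801}{36}\right)^{2} = \frac{3243601}{1296}$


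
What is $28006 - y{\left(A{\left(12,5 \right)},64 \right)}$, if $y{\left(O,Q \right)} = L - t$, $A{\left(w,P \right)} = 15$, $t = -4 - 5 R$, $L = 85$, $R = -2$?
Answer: $27927$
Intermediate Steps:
$t = 6$ ($t = -4 - -10 = -4 + 10 = 6$)
$y{\left(O,Q \right)} = 79$ ($y{\left(O,Q \right)} = 85 - 6 = 79$)
$28006 - y{\left(A{\left(12,5 \right)},64 \right)} = 28006 - 79 = 27927$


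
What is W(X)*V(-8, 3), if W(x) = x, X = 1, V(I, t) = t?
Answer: 3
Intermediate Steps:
W(X)*V(-8, 3) = 1*3 = 3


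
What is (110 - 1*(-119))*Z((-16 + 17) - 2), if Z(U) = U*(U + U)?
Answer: 458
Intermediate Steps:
Z(U) = 2*U² (Z(U) = U*(2*U) = 2*U²)
(110 - 1*(-119))*Z((-16 + 17) - 2) = (110 - 1*(-119))*(2*((-16 + 17) - 2)²) = (110 + 119)*(2*(1 - 2)²) = 229*(2*(-1)²) = 229*(2*1) = 229*2 = 458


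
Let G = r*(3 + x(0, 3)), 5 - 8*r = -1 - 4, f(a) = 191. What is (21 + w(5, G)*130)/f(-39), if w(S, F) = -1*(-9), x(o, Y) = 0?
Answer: 1191/191 ≈ 6.2356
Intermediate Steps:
r = 5/4 (r = 5/8 - (-1 - 4)/8 = 5/8 - ⅛*(-5) = 5/8 + 5/8 = 5/4 ≈ 1.2500)
G = 15/4 (G = 5*(3 + 0)/4 = (5/4)*3 = 15/4 ≈ 3.7500)
w(S, F) = 9
(21 + w(5, G)*130)/f(-39) = (21 + 9*130)/191 = (21 + 1170)*(1/191) = 1191*(1/191) = 1191/191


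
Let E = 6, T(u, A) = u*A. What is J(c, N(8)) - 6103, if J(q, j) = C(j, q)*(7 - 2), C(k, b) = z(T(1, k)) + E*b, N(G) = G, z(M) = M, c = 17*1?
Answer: -5553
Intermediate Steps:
T(u, A) = A*u
c = 17
C(k, b) = k + 6*b (C(k, b) = k*1 + 6*b = k + 6*b)
J(q, j) = 5*j + 30*q (J(q, j) = (j + 6*q)*(7 - 2) = (j + 6*q)*5 = 5*j + 30*q)
J(c, N(8)) - 6103 = (5*8 + 30*17) - 6103 = (40 + 510) - 6103 = 550 - 6103 = -5553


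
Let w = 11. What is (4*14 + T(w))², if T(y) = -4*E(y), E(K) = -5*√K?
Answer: 7536 + 2240*√11 ≈ 14965.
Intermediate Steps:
T(y) = 20*√y (T(y) = -(-20)*√y = 20*√y)
(4*14 + T(w))² = (4*14 + 20*√11)² = (56 + 20*√11)²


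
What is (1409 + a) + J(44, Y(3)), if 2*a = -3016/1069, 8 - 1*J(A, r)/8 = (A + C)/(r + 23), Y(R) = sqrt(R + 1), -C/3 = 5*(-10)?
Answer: 37669137/26725 ≈ 1409.5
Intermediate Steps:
C = 150 (C = -15*(-10) = -3*(-50) = 150)
Y(R) = sqrt(1 + R)
J(A, r) = 64 - 8*(150 + A)/(23 + r) (J(A, r) = 64 - 8*(A + 150)/(r + 23) = 64 - 8*(150 + A)/(23 + r))
a = -1508/1069 (a = (-3016/1069)/2 = (-3016*1/1069)/2 = (1/2)*(-3016/1069) = -1508/1069 ≈ -1.4107)
(1409 + a) + J(44, Y(3)) = (1409 - 1508/1069) + 8*(34 - 1*44 + 8*sqrt(1 + 3))/(23 + sqrt(1 + 3)) = 1504713/1069 + 8*(34 - 44 + 8*sqrt(4))/(23 + sqrt(4)) = 1504713/1069 + 8*(34 - 44 + 8*2)/(23 + 2) = 1504713/1069 + 8*(34 - 44 + 16)/25 = 1504713/1069 + 8*(1/25)*6 = 1504713/1069 + 48/25 = 37669137/26725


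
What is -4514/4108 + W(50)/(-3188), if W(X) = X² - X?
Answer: -1528452/818519 ≈ -1.8673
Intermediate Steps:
-4514/4108 + W(50)/(-3188) = -4514/4108 + (50*(-1 + 50))/(-3188) = -4514*1/4108 + (50*49)*(-1/3188) = -2257/2054 + 2450*(-1/3188) = -2257/2054 - 1225/1594 = -1528452/818519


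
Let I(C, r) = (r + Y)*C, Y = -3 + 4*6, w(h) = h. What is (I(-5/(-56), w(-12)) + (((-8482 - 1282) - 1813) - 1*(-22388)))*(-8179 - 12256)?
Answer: -12372595535/56 ≈ -2.2094e+8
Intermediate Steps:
Y = 21 (Y = -3 + 24 = 21)
I(C, r) = C*(21 + r) (I(C, r) = (r + 21)*C = (21 + r)*C = C*(21 + r))
(I(-5/(-56), w(-12)) + (((-8482 - 1282) - 1813) - 1*(-22388)))*(-8179 - 12256) = ((-5/(-56))*(21 - 12) + (((-8482 - 1282) - 1813) - 1*(-22388)))*(-8179 - 12256) = (-5*(-1/56)*9 + ((-9764 - 1813) + 22388))*(-20435) = ((5/56)*9 + (-11577 + 22388))*(-20435) = (45/56 + 10811)*(-20435) = (605461/56)*(-20435) = -12372595535/56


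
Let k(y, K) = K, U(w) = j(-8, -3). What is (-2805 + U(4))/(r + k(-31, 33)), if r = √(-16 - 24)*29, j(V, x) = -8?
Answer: -92829/34729 + 163154*I*√10/34729 ≈ -2.673 + 14.856*I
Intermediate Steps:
U(w) = -8
r = 58*I*√10 (r = √(-40)*29 = (2*I*√10)*29 = 58*I*√10 ≈ 183.41*I)
(-2805 + U(4))/(r + k(-31, 33)) = (-2805 - 8)/(58*I*√10 + 33) = -2813/(33 + 58*I*√10)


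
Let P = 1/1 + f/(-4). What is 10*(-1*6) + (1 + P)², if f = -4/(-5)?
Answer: -1419/25 ≈ -56.760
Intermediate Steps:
f = ⅘ (f = -4*(-⅕) = ⅘ ≈ 0.80000)
P = ⅘ (P = 1/1 + (⅘)/(-4) = 1*1 + (⅘)*(-¼) = 1 - ⅕ = ⅘ ≈ 0.80000)
10*(-1*6) + (1 + P)² = 10*(-1*6) + (1 + ⅘)² = 10*(-6) + (9/5)² = -60 + 81/25 = -1419/25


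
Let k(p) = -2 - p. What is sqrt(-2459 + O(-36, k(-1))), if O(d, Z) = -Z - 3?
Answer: I*sqrt(2461) ≈ 49.608*I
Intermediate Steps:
O(d, Z) = -3 - Z
sqrt(-2459 + O(-36, k(-1))) = sqrt(-2459 + (-3 - (-2 - 1*(-1)))) = sqrt(-2459 + (-3 - (-2 + 1))) = sqrt(-2459 + (-3 - 1*(-1))) = sqrt(-2459 + (-3 + 1)) = sqrt(-2459 - 2) = sqrt(-2461) = I*sqrt(2461)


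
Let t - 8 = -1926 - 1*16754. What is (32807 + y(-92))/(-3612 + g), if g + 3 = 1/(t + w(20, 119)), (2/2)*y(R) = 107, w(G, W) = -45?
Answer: -308025669/33830978 ≈ -9.1048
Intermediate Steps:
t = -18672 (t = 8 + (-1926 - 1*16754) = 8 + (-1926 - 16754) = 8 - 18680 = -18672)
y(R) = 107
g = -56152/18717 (g = -3 + 1/(-18672 - 45) = -3 + 1/(-18717) = -3 - 1/18717 = -56152/18717 ≈ -3.0001)
(32807 + y(-92))/(-3612 + g) = (32807 + 107)/(-3612 - 56152/18717) = 32914/(-67661956/18717) = 32914*(-18717/67661956) = -308025669/33830978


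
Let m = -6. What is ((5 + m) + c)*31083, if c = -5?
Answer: -186498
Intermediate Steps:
((5 + m) + c)*31083 = ((5 - 6) - 5)*31083 = (-1 - 5)*31083 = -6*31083 = -186498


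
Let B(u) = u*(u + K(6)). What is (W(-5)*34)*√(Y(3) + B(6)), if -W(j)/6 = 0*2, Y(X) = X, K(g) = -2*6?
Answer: 0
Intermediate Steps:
K(g) = -12
B(u) = u*(-12 + u) (B(u) = u*(u - 12) = u*(-12 + u))
W(j) = 0 (W(j) = -0*2 = -6*0 = 0)
(W(-5)*34)*√(Y(3) + B(6)) = (0*34)*√(3 + 6*(-12 + 6)) = 0*√(3 + 6*(-6)) = 0*√(3 - 36) = 0*√(-33) = 0*(I*√33) = 0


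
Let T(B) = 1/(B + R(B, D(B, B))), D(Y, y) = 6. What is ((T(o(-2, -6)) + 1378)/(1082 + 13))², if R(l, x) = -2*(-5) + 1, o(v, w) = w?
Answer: 5276209/3330625 ≈ 1.5842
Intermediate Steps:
R(l, x) = 11 (R(l, x) = 10 + 1 = 11)
T(B) = 1/(11 + B) (T(B) = 1/(B + 11) = 1/(11 + B))
((T(o(-2, -6)) + 1378)/(1082 + 13))² = ((1/(11 - 6) + 1378)/(1082 + 13))² = ((1/5 + 1378)/1095)² = ((⅕ + 1378)*(1/1095))² = ((6891/5)*(1/1095))² = (2297/1825)² = 5276209/3330625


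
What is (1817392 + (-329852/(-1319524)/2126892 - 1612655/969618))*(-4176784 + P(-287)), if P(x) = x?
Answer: -286913495126623862153127875067/37794700151954252 ≈ -7.5914e+12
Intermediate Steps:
(1817392 + (-329852/(-1319524)/2126892 - 1612655/969618))*(-4176784 + P(-287)) = (1817392 + (-329852/(-1319524)/2126892 - 1612655/969618))*(-4176784 - 287) = (1817392 + (-329852*(-1/1319524)*(1/2126892) - 1612655*1/969618))*(-4177071) = (1817392 + ((82463/329881)*(1/2126892) - 1612655/969618))*(-4177071) = (1817392 + (82463/701621259852 - 1612655/969618))*(-4177071) = (1817392 - 62859608491612107/37794700151954252)*(-4177071) = (68687722838951950338677/37794700151954252)*(-4177071) = -286913495126623862153127875067/37794700151954252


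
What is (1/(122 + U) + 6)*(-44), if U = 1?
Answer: -32516/123 ≈ -264.36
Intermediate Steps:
(1/(122 + U) + 6)*(-44) = (1/(122 + 1) + 6)*(-44) = (1/123 + 6)*(-44) = (739/123)*(-44) = -32516/123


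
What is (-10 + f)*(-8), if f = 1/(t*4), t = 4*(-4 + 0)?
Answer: 641/8 ≈ 80.125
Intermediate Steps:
t = -16 (t = 4*(-4) = -16)
f = -1/64 (f = 1/(-16*4) = 1/(-64) = -1/64 ≈ -0.015625)
(-10 + f)*(-8) = (-10 - 1/64)*(-8) = -641/64*(-8) = 641/8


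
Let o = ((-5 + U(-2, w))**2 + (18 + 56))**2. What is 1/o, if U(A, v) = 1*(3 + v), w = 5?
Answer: 1/6889 ≈ 0.00014516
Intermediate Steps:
U(A, v) = 3 + v
o = 6889 (o = ((-5 + (3 + 5))**2 + (18 + 56))**2 = ((-5 + 8)**2 + 74)**2 = (3**2 + 74)**2 = (9 + 74)**2 = 83**2 = 6889)
1/o = 1/6889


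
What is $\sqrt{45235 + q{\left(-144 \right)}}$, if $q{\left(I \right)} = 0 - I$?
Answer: $\sqrt{45379} \approx 213.02$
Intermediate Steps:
$q{\left(I \right)} = - I$
$\sqrt{45235 + q{\left(-144 \right)}} = \sqrt{45235 - -144} = \sqrt{45235 + 144} = \sqrt{45379}$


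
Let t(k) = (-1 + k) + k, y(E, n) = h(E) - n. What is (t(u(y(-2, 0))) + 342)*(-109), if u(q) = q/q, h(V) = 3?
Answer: -37387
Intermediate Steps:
y(E, n) = 3 - n
u(q) = 1
t(k) = -1 + 2*k
(t(u(y(-2, 0))) + 342)*(-109) = ((-1 + 2*1) + 342)*(-109) = ((-1 + 2) + 342)*(-109) = (1 + 342)*(-109) = 343*(-109) = -37387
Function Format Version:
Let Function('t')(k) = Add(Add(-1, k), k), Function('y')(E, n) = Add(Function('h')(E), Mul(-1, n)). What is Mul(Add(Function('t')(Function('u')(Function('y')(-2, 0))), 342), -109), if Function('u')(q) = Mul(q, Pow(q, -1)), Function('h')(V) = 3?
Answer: -37387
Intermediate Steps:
Function('y')(E, n) = Add(3, Mul(-1, n))
Function('u')(q) = 1
Function('t')(k) = Add(-1, Mul(2, k))
Mul(Add(Function('t')(Function('u')(Function('y')(-2, 0))), 342), -109) = Mul(Add(Add(-1, Mul(2, 1)), 342), -109) = Mul(Add(Add(-1, 2), 342), -109) = Mul(Add(1, 342), -109) = Mul(343, -109) = -37387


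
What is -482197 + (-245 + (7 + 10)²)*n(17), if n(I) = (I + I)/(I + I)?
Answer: -482153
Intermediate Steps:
n(I) = 1 (n(I) = (2*I)/((2*I)) = (2*I)*(1/(2*I)) = 1)
-482197 + (-245 + (7 + 10)²)*n(17) = -482197 + (-245 + (7 + 10)²)*1 = -482197 + (-245 + 17²)*1 = -482197 + (-245 + 289)*1 = -482197 + 44*1 = -482197 + 44 = -482153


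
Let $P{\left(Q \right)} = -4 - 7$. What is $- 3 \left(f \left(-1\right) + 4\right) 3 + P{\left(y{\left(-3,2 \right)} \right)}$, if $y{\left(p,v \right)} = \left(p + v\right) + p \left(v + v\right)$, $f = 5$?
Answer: $-2$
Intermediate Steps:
$y{\left(p,v \right)} = p + v + 2 p v$ ($y{\left(p,v \right)} = \left(p + v\right) + p 2 v = \left(p + v\right) + 2 p v = p + v + 2 p v$)
$P{\left(Q \right)} = -11$
$- 3 \left(f \left(-1\right) + 4\right) 3 + P{\left(y{\left(-3,2 \right)} \right)} = - 3 \left(5 \left(-1\right) + 4\right) 3 - 11 = - 3 \left(-5 + 4\right) 3 - 11 = \left(-3\right) \left(-1\right) 3 - 11 = 3 \cdot 3 - 11 = 9 - 11 = -2$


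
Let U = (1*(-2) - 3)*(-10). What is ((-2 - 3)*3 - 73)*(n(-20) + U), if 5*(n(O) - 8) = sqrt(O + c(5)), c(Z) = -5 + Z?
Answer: -5104 - 176*I*sqrt(5)/5 ≈ -5104.0 - 78.71*I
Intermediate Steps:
n(O) = 8 + sqrt(O)/5 (n(O) = 8 + sqrt(O + (-5 + 5))/5 = 8 + sqrt(O + 0)/5 = 8 + sqrt(O)/5)
U = 50 (U = (-2 - 3)*(-10) = -5*(-10) = 50)
((-2 - 3)*3 - 73)*(n(-20) + U) = ((-2 - 3)*3 - 73)*((8 + sqrt(-20)/5) + 50) = (-5*3 - 73)*((8 + (2*I*sqrt(5))/5) + 50) = (-15 - 73)*((8 + 2*I*sqrt(5)/5) + 50) = -88*(58 + 2*I*sqrt(5)/5) = -5104 - 176*I*sqrt(5)/5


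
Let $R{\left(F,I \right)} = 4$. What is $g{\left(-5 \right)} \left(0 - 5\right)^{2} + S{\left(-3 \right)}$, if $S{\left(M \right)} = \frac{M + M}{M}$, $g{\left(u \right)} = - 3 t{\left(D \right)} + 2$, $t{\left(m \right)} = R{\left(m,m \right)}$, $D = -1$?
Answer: $-248$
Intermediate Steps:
$t{\left(m \right)} = 4$
$g{\left(u \right)} = -10$ ($g{\left(u \right)} = \left(-3\right) 4 + 2 = -12 + 2 = -10$)
$S{\left(M \right)} = 2$ ($S{\left(M \right)} = \frac{2 M}{M} = 2$)
$g{\left(-5 \right)} \left(0 - 5\right)^{2} + S{\left(-3 \right)} = - 10 \left(0 - 5\right)^{2} + 2 = - 10 \left(-5\right)^{2} + 2 = \left(-10\right) 25 + 2 = -250 + 2 = -248$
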